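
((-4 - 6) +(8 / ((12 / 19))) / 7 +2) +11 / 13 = -1459 / 273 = -5.34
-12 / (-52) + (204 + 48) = 3279 / 13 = 252.23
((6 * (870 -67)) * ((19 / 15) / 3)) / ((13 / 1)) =156.48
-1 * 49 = -49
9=9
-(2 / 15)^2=-4 / 225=-0.02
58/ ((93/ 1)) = 58/ 93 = 0.62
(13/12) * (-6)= -13/2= -6.50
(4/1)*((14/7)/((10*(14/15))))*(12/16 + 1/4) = 6/7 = 0.86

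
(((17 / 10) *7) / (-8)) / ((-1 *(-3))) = -119 / 240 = -0.50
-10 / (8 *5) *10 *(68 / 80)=-2.12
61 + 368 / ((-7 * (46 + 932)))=208619 / 3423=60.95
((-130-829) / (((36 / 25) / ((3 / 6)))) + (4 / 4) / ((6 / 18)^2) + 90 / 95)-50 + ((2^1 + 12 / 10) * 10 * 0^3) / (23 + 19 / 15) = -510317 / 1368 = -373.04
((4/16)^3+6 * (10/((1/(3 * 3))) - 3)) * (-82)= -42805.28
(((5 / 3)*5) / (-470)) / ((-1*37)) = 5 / 10434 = 0.00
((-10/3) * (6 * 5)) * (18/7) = -1800/7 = -257.14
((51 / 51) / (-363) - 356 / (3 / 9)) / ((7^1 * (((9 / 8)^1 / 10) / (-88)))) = 248118400 / 2079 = 119345.07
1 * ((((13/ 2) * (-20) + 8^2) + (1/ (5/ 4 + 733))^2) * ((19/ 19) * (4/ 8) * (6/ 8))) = -284656969/ 11501292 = -24.75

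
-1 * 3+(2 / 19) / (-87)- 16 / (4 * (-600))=-247499 / 82650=-2.99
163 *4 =652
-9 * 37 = -333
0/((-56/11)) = 0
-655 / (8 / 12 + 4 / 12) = -655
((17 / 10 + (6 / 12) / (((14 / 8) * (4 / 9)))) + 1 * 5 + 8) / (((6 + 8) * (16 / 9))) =4833 / 7840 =0.62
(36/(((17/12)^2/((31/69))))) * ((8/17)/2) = 214272/112999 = 1.90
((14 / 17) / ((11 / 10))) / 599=140 / 112013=0.00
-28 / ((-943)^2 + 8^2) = -28 / 889313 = -0.00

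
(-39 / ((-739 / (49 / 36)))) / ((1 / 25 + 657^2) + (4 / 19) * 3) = 302575 / 1818237911592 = 0.00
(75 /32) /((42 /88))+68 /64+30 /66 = 7919 /1232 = 6.43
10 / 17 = 0.59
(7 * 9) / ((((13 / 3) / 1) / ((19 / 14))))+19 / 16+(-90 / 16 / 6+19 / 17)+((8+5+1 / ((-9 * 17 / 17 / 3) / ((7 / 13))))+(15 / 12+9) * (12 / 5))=58.52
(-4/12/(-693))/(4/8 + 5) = 2/22869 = 0.00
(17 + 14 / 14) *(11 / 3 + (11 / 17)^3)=348216 / 4913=70.88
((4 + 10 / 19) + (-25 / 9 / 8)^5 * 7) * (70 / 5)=1155728617589 / 18381717504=62.87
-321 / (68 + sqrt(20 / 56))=-101864 / 21577 + 107* sqrt(70) / 21577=-4.68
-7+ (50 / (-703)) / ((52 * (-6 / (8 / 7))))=-1343383 / 191919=-7.00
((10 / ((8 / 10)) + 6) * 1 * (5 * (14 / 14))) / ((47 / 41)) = 7585 / 94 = 80.69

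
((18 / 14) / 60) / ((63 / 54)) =9 / 490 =0.02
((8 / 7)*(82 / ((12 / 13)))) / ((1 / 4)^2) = 34112 / 21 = 1624.38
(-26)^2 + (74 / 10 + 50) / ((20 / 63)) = 856.81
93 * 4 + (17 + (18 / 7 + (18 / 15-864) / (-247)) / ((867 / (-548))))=56606041 / 146965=385.17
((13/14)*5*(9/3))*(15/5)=585/14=41.79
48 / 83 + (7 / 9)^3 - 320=-19298779 / 60507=-318.95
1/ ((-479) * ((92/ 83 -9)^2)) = -6889/ 205502975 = -0.00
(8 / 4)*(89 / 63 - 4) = -326 / 63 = -5.17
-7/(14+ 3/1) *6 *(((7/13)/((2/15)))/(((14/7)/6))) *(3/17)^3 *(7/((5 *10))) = -250047/10857730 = -0.02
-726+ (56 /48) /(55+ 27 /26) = -3173255 /4371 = -725.98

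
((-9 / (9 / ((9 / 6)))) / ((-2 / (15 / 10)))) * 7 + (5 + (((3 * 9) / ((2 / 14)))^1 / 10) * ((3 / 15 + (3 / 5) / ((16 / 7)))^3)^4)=8848876807689103766668109 / 687194767360000000000000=12.88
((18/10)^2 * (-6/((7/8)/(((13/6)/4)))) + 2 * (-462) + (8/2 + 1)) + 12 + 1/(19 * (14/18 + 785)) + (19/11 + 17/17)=-237010488563/258658400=-916.31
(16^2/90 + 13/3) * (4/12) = 323/135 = 2.39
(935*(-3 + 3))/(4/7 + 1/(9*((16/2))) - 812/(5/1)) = 0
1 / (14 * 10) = 1 / 140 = 0.01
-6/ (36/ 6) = -1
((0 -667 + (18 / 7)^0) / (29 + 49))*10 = -1110 / 13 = -85.38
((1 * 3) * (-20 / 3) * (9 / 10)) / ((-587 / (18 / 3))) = 108 / 587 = 0.18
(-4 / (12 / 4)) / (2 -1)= -4 / 3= -1.33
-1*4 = -4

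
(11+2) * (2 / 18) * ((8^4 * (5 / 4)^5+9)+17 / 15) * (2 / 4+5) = 13417118 / 135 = 99386.06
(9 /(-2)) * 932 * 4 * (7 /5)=-23486.40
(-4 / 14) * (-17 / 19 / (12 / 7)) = 17 / 114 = 0.15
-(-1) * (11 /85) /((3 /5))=11 /51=0.22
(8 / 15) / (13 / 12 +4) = 32 / 305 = 0.10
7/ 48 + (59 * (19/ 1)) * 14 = 753319/ 48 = 15694.15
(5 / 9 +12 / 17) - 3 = -266 / 153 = -1.74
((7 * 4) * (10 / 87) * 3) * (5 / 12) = 350 / 87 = 4.02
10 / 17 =0.59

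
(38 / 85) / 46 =19 / 1955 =0.01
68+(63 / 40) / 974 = 2649343 / 38960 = 68.00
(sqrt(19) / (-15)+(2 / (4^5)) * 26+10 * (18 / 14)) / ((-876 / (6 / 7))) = -23131 / 1831424+sqrt(19) / 15330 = -0.01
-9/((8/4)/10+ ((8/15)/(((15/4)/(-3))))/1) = 675/17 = 39.71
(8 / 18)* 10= 40 / 9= 4.44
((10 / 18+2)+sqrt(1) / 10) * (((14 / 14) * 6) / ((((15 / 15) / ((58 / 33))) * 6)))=6931 / 1485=4.67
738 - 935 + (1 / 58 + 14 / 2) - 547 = -42745 / 58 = -736.98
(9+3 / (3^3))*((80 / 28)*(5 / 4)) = 2050 / 63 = 32.54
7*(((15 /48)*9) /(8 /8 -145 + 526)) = 315 /6112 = 0.05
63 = 63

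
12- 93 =-81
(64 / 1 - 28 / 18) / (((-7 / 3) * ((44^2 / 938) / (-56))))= 263578 / 363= 726.11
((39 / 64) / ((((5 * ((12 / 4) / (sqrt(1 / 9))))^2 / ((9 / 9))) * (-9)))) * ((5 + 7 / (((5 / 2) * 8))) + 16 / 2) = -0.00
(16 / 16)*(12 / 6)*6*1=12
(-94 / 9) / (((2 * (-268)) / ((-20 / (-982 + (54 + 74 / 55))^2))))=-0.00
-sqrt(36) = -6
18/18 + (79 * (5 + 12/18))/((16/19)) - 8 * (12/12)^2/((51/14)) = 144271/272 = 530.41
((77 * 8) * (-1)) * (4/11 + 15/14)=-884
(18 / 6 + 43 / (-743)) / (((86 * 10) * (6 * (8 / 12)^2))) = 3279 / 2555920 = 0.00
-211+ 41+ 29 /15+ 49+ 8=-1666 /15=-111.07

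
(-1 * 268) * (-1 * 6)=1608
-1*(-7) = 7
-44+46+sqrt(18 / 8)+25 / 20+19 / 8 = 57 / 8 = 7.12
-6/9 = -2/3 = -0.67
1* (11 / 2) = 11 / 2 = 5.50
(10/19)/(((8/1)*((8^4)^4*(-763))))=-5/16322170949497520128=-0.00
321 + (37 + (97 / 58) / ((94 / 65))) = 1958121 / 5452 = 359.16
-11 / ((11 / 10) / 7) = -70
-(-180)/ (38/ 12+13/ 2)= 540/ 29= 18.62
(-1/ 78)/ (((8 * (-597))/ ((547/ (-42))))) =-547/ 15646176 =-0.00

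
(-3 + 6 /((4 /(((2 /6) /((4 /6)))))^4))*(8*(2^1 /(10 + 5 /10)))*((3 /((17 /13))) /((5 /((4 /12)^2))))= -26611 /114240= -0.23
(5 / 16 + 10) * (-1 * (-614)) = 6331.88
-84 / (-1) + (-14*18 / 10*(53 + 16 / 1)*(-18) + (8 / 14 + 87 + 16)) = 1102009 / 35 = 31485.97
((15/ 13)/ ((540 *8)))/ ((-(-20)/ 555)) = 37/ 4992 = 0.01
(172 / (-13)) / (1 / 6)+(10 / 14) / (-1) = -7289 / 91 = -80.10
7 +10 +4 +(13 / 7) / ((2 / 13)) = 463 / 14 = 33.07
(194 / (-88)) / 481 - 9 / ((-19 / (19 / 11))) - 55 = -1146801 / 21164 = -54.19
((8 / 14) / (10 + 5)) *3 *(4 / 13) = 16 / 455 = 0.04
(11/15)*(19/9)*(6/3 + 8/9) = 5434/1215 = 4.47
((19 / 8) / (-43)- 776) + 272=-173395 / 344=-504.06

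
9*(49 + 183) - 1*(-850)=2938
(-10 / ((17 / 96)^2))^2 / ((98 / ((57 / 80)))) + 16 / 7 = 3035151472 / 4092529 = 741.63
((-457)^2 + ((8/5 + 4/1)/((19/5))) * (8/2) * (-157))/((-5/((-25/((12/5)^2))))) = 164606125/912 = 180489.17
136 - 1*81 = 55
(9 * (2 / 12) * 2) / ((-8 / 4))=-3 / 2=-1.50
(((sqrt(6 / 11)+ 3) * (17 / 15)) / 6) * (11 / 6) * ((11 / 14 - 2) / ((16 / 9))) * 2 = -3179 / 2240 - 289 * sqrt(66) / 6720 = -1.77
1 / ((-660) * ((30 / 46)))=-23 / 9900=-0.00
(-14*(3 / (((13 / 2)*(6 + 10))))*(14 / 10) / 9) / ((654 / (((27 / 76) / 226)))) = -147 / 973535680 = -0.00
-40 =-40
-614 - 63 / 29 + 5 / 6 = -107069 / 174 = -615.34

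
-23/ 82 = -0.28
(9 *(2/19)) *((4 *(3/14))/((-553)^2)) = 108/40672597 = 0.00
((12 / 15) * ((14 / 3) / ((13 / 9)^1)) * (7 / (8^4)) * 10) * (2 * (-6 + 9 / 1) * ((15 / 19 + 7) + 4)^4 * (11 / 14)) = 6815305728 / 1694173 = 4022.79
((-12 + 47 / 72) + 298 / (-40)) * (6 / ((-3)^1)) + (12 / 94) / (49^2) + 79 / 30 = 817126207 / 20312460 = 40.23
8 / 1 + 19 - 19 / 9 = 224 / 9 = 24.89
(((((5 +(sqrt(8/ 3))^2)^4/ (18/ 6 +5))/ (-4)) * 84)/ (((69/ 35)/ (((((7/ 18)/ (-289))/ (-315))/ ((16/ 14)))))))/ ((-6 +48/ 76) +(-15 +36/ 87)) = 2299477831/ 2668536109440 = 0.00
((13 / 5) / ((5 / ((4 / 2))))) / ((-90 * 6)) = -13 / 6750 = -0.00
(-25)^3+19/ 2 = -31231/ 2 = -15615.50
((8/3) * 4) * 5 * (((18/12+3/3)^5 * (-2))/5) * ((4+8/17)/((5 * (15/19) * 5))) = -72200/153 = -471.90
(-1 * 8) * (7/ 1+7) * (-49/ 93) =5488/ 93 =59.01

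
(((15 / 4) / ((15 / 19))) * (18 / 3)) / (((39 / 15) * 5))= 57 / 26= 2.19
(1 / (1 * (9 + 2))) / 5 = 1 / 55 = 0.02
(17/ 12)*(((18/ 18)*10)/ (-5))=-17/ 6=-2.83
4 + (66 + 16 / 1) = 86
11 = 11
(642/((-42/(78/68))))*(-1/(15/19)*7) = 26429/170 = 155.46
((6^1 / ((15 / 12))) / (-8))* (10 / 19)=-6 / 19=-0.32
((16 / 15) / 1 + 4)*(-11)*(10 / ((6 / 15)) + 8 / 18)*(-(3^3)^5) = 101741190804 / 5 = 20348238160.80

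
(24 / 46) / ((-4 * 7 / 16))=-48 / 161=-0.30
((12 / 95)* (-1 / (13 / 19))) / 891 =-4 / 19305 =-0.00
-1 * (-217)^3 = 10218313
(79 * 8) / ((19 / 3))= 1896 / 19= 99.79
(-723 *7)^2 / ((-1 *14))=-3659103 / 2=-1829551.50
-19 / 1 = -19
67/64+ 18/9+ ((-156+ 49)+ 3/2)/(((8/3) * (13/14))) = -32913/832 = -39.56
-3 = -3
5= 5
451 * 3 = 1353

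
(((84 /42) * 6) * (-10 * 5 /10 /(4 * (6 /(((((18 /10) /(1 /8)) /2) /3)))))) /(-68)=3 /34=0.09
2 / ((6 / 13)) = 13 / 3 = 4.33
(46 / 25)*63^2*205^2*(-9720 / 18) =-165729722760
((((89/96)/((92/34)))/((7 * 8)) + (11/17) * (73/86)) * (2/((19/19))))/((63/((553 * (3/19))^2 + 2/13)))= 134.42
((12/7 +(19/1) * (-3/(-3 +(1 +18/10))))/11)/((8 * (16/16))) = 2007/616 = 3.26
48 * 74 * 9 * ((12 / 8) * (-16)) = -767232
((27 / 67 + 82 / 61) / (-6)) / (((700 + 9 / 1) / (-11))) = 78551 / 17386098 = 0.00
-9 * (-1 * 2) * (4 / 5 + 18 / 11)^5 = 777672061632 / 503284375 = 1545.19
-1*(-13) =13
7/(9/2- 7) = -2.80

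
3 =3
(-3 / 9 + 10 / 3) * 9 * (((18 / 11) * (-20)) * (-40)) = 388800 / 11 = 35345.45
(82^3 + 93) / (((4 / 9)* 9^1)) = 551461 / 4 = 137865.25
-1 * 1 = -1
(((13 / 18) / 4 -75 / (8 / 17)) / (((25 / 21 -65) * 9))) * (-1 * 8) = -40117 / 18090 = -2.22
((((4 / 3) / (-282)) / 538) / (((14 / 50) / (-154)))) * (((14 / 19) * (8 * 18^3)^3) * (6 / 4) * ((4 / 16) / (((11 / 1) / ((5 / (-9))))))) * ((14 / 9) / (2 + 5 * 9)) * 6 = -15359376162816000 / 11290199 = -1360416779.44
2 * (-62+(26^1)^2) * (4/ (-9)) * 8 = -39296/ 9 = -4366.22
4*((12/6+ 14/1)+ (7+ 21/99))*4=12256/33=371.39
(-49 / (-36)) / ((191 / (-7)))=-0.05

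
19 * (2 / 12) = 19 / 6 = 3.17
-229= -229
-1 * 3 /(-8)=3 /8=0.38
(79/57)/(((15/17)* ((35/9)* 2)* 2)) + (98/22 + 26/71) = 51123383/10387300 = 4.92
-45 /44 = -1.02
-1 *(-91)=91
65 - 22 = 43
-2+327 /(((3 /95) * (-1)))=-10357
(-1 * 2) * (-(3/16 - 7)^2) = 11881/128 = 92.82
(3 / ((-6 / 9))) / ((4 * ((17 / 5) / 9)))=-405 / 136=-2.98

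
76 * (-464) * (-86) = 3032704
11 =11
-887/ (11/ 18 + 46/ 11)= -175626/ 949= -185.06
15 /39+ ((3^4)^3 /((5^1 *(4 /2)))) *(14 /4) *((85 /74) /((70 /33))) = 3875814013 /38480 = 100722.82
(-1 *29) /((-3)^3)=29 /27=1.07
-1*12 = -12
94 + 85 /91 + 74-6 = 14827 /91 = 162.93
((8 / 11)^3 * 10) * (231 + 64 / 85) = 20171776 / 22627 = 891.49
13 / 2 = 6.50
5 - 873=-868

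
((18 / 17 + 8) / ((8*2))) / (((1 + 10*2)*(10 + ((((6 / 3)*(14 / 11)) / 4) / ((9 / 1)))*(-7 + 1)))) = 121 / 42976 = 0.00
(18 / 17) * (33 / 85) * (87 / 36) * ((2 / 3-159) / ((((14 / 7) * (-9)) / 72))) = 181830 / 289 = 629.17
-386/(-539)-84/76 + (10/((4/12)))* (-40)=-12293185/10241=-1200.39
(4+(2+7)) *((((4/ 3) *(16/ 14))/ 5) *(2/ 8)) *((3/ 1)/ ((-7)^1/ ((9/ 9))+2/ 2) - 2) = -52/ 21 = -2.48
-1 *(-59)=59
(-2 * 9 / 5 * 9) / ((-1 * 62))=81 / 155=0.52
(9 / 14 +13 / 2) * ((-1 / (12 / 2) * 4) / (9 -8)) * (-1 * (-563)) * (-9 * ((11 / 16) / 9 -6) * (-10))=60029875 / 42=1429282.74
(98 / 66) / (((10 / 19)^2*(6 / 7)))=123823 / 19800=6.25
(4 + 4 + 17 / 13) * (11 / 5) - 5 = 1006 / 65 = 15.48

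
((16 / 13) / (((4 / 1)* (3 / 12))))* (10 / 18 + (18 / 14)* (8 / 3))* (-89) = -357424 / 819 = -436.42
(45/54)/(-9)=-0.09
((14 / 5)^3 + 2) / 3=998 / 125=7.98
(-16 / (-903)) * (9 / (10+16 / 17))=136 / 9331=0.01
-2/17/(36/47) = -47/306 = -0.15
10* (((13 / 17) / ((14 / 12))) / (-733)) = -780 / 87227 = -0.01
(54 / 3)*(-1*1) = -18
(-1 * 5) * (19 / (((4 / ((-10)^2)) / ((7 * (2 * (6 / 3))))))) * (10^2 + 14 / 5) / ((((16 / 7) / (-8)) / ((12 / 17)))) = 287120400 / 17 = 16889435.29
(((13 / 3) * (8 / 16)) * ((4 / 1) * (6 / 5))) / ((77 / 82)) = 11.08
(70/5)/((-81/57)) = -9.85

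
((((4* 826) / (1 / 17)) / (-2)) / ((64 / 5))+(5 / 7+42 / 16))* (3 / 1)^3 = -6624747 / 112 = -59149.53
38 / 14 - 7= -4.29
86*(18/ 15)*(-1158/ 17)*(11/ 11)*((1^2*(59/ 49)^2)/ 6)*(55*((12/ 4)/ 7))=-11439972324/ 285719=-40039.24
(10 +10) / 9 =20 / 9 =2.22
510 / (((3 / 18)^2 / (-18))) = -330480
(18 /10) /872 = 9 /4360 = 0.00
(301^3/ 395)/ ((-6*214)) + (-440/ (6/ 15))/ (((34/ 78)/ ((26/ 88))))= -6892111817/ 8622060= -799.36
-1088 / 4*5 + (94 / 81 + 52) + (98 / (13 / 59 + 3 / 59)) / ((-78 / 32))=-1532216 / 1053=-1455.10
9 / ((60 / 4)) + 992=4963 / 5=992.60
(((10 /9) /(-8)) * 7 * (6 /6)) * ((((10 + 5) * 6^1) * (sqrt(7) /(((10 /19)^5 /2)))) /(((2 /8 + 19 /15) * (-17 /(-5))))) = -2223.24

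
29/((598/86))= 1247/299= 4.17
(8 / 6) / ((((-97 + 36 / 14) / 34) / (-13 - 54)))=63784 / 1983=32.17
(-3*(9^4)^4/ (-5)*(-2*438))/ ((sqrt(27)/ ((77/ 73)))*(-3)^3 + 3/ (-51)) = -245417703557955903425682/ 75783520985 + 320384843887653056730558186*sqrt(3)/ 75783520985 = 7319235140772473.85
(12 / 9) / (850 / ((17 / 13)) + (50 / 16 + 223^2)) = 0.00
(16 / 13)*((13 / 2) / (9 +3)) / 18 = 1 / 27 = 0.04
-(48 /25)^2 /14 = -1152 /4375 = -0.26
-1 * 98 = -98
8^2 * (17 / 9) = 1088 / 9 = 120.89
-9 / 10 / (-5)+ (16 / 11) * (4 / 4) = 899 / 550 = 1.63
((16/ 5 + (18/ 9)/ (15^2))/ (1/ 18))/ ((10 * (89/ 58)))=41876/ 11125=3.76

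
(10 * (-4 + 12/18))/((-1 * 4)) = 25/3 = 8.33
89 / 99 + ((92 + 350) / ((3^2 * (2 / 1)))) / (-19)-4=-8264 / 1881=-4.39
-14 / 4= -7 / 2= -3.50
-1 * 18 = -18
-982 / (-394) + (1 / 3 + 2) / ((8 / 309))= 145965 / 1576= 92.62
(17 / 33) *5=85 / 33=2.58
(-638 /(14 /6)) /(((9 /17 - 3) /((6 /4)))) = 16269 /98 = 166.01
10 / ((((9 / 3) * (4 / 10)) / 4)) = 100 / 3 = 33.33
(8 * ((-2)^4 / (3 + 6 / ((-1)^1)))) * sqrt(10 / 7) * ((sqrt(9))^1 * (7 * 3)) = -384 * sqrt(70) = -3212.77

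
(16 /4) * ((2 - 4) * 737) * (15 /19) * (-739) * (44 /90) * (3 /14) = 47928584 /133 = 360365.29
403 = 403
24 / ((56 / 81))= 243 / 7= 34.71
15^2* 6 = 1350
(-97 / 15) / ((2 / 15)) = -97 / 2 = -48.50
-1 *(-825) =825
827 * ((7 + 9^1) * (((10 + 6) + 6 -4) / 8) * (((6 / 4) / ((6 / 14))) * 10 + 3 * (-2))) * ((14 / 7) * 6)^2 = 124327872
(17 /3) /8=17 /24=0.71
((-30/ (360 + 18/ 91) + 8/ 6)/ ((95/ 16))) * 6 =218528/ 172995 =1.26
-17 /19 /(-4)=17 /76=0.22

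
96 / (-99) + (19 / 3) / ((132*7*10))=-26861 / 27720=-0.97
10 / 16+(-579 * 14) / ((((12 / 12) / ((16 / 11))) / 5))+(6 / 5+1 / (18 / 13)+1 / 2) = -233440733 / 3960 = -58949.68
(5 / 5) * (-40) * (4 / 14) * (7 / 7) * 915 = -73200 / 7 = -10457.14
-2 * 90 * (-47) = 8460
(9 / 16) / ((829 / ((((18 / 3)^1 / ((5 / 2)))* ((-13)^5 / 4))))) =-10024911 / 66320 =-151.16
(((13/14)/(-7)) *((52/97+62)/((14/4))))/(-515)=78858/17134565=0.00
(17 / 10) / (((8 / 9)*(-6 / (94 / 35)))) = -2397 / 2800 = -0.86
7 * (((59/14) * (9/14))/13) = 531/364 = 1.46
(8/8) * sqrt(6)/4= sqrt(6)/4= 0.61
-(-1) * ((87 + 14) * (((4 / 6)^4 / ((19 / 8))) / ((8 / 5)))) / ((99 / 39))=105040 / 50787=2.07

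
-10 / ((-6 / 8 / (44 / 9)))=1760 / 27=65.19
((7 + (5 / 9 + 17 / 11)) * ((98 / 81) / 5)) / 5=88298 / 200475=0.44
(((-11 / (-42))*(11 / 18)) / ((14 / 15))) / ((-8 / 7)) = -605 / 4032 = -0.15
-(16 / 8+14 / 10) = -17 / 5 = -3.40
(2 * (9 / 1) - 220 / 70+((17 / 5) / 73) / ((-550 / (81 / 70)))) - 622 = -8531876377 / 14052500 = -607.14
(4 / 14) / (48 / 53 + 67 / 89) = 9434 / 54761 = 0.17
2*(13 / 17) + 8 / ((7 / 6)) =998 / 119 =8.39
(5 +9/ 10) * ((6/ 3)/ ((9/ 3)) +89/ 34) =3953/ 204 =19.38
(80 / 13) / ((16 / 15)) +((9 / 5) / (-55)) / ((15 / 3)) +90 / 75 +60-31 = 642833 / 17875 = 35.96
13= 13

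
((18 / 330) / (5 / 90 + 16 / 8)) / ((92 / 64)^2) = 13824 / 1076515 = 0.01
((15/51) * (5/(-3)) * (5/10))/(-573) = 25/58446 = 0.00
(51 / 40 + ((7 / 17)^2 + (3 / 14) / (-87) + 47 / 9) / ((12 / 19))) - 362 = -352.19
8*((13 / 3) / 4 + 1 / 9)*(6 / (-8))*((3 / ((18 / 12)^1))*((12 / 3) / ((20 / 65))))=-559 / 3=-186.33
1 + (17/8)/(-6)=31/48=0.65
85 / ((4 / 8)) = 170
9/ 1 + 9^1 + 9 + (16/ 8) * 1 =29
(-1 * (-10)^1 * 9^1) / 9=10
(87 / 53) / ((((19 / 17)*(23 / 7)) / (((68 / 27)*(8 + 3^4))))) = 20885452 / 208449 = 100.19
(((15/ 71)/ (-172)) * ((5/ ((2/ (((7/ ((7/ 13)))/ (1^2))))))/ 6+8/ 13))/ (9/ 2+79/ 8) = -0.00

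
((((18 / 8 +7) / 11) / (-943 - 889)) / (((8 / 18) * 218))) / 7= -333 / 492031232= -0.00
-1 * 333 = -333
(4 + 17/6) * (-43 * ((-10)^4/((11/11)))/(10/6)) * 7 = -12341000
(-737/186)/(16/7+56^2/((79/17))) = -407561/69647328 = -0.01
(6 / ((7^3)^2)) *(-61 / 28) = -183 / 1647086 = -0.00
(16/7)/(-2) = -8/7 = -1.14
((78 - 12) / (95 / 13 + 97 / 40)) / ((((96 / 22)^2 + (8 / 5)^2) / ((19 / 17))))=41094625 / 117125036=0.35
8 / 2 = 4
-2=-2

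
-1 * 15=-15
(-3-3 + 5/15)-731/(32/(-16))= 359.83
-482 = -482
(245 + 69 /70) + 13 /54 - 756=-481736 /945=-509.77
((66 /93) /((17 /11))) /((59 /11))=2662 /31093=0.09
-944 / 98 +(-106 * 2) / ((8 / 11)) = -29511 / 98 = -301.13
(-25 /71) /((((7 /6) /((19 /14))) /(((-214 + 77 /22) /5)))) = 17.24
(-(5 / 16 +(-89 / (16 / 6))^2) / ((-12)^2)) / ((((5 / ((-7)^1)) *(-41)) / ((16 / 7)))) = -71309 / 118080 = -0.60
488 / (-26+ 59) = 488 / 33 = 14.79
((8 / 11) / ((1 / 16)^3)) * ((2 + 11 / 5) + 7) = 1835008 / 55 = 33363.78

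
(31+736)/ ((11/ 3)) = 2301/ 11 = 209.18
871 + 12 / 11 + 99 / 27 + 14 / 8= 115831 / 132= 877.51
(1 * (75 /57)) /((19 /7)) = 175 /361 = 0.48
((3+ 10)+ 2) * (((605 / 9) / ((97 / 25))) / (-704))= -6875 / 18624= -0.37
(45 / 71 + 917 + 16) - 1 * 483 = 31995 / 71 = 450.63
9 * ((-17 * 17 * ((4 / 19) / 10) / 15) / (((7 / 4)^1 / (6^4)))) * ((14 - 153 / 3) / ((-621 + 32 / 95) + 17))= -342176 / 2065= -165.70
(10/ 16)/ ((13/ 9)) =45/ 104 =0.43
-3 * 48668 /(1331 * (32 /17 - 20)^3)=179329413 /9722326768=0.02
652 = 652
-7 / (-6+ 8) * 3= -21 / 2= -10.50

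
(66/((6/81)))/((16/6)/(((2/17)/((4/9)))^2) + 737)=216513/188339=1.15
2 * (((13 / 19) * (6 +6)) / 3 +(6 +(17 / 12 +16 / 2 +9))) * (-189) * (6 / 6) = -390033 / 38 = -10264.03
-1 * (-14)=14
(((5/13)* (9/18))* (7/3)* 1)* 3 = 35/26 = 1.35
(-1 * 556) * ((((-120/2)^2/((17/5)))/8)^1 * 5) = -6255000/17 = -367941.18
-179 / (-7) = 179 / 7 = 25.57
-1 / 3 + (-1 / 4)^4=-0.33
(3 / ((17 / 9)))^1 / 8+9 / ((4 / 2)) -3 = 231 / 136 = 1.70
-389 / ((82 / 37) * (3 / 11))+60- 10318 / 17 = -4978799 / 4182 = -1190.53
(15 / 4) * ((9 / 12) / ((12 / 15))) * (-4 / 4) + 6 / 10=-933 / 320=-2.92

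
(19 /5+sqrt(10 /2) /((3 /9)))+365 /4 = 3 * sqrt(5)+1901 /20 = 101.76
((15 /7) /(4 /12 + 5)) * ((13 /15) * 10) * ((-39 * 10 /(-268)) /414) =4225 /345184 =0.01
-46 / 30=-23 / 15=-1.53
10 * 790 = 7900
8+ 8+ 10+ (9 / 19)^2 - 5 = 7662 / 361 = 21.22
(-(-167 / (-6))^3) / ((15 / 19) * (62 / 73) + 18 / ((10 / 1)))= -32299505905 / 3700728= -8727.88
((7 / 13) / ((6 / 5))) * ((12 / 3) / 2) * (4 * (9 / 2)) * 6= 1260 / 13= 96.92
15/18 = 5/6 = 0.83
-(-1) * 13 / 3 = 13 / 3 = 4.33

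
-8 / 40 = -1 / 5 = -0.20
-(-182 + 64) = 118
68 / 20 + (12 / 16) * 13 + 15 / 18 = 13.98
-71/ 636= -0.11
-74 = -74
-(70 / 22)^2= -1225 / 121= -10.12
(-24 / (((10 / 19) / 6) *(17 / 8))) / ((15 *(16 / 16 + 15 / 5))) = -912 / 425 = -2.15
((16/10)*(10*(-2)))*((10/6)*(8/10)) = -128/3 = -42.67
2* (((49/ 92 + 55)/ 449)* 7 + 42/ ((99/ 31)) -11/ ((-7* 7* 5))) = 4696418299/ 166987590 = 28.12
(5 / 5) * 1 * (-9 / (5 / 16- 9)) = 144 / 139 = 1.04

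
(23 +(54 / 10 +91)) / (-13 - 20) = -3.62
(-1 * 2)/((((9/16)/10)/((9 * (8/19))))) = -2560/19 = -134.74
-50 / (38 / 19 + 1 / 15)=-750 / 31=-24.19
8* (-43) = -344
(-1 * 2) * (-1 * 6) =12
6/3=2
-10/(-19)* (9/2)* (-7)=-315/19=-16.58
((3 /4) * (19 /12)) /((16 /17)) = 323 /256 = 1.26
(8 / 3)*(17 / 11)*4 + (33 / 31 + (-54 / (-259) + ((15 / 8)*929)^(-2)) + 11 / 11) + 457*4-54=30746077972565216 / 17150156567775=1792.76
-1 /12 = -0.08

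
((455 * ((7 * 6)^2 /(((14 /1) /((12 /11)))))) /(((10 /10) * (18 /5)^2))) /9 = 159250 /297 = 536.20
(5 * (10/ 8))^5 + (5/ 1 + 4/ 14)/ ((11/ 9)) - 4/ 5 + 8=3764309113/ 394240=9548.27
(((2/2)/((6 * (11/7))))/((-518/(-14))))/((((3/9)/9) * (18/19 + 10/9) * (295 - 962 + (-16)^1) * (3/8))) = -3591/24462328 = -0.00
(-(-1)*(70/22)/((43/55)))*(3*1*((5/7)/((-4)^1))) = -375/172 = -2.18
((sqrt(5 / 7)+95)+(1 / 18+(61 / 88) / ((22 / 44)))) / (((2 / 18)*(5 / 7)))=9*sqrt(35) / 5+267337 / 220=1225.82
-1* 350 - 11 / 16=-5611 / 16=-350.69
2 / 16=1 / 8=0.12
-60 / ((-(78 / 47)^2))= 11045 / 507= 21.79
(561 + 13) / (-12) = -287 / 6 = -47.83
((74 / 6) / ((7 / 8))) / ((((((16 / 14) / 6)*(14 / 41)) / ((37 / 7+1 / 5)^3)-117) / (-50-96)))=1567624790016 / 89125350307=17.59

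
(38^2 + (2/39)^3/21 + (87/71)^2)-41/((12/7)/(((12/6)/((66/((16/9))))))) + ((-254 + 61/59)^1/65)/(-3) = 5891090649855682/4075440059691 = 1445.51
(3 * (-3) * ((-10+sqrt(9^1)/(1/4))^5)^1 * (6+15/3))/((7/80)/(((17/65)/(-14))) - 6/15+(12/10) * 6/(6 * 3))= 430848/637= 676.37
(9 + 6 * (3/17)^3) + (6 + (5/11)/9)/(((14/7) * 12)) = 108387391/11673288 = 9.29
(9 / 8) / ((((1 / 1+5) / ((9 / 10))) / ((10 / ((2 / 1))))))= 27 / 32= 0.84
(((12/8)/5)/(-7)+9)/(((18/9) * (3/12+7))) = 627/1015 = 0.62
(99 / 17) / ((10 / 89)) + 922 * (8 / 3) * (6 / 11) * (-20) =-50059879 / 1870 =-26769.99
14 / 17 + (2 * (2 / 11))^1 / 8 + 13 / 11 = 767 / 374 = 2.05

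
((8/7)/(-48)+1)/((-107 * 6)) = -41/26964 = -0.00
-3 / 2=-1.50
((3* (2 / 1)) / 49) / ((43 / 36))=0.10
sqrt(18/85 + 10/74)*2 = 2*sqrt(3431195)/3145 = 1.18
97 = 97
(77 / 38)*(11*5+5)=2310 / 19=121.58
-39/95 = -0.41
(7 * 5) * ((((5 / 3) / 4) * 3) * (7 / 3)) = 1225 / 12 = 102.08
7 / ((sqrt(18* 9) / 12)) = 14* sqrt(2) / 3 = 6.60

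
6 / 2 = 3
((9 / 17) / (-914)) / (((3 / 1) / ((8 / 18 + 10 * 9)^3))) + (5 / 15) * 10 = -263383682 / 1887867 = -139.51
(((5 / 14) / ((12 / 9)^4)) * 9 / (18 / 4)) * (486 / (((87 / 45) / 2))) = 113.63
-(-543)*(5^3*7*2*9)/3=2850750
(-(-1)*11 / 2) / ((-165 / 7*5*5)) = -7 / 750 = -0.01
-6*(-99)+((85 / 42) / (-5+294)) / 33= 13995833 / 23562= 594.00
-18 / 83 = -0.22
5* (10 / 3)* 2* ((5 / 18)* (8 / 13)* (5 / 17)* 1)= 10000 / 5967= 1.68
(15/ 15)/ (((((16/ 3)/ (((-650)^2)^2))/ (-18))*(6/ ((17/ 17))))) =-100409765625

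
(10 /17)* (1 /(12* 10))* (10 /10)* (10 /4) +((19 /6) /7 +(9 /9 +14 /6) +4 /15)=58043 /14280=4.06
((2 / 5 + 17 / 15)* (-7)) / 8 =-161 / 120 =-1.34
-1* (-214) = 214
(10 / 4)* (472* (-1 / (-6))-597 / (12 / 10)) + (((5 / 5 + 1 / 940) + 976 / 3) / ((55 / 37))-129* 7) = -44734699 / 25850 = -1730.55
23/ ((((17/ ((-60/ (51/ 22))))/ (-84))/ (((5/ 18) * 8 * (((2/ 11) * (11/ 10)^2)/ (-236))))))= -311696/ 51153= -6.09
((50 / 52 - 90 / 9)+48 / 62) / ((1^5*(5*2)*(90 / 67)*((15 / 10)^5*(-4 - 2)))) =892574 / 66102075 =0.01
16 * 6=96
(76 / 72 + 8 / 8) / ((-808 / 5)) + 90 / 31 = 1303225 / 450864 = 2.89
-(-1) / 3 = 1 / 3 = 0.33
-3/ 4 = -0.75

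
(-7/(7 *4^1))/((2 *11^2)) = -1/968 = -0.00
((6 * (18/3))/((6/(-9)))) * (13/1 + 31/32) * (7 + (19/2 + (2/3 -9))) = -6160.22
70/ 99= 0.71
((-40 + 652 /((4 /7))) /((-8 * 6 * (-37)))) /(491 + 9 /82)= 0.00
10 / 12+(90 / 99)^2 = 1205 / 726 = 1.66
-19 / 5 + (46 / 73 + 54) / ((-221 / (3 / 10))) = -312509 / 80665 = -3.87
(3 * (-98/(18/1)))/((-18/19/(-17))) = -15827/54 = -293.09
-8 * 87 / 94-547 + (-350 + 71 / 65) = -2759618 / 3055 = -903.31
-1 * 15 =-15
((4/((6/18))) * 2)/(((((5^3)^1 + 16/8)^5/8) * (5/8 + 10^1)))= 1536/2808261399595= 0.00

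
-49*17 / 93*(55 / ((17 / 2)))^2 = -592900 / 1581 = -375.02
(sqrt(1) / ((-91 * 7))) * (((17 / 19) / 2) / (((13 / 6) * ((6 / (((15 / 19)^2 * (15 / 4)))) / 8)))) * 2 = -114750 / 56799379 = -0.00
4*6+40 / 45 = 224 / 9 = 24.89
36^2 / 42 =216 / 7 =30.86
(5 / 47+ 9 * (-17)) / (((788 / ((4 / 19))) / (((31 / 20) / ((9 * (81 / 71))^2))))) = -561481703 / 934916321610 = -0.00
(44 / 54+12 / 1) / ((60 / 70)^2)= 8477 / 486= 17.44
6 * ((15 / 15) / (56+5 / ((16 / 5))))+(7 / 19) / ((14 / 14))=2757 / 5833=0.47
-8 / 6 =-4 / 3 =-1.33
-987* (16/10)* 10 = -15792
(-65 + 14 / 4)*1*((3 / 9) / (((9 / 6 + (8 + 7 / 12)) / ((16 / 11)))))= -3936 / 1331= -2.96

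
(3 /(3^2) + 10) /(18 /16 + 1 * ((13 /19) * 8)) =4712 /3009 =1.57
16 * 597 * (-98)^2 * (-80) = -7338992640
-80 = -80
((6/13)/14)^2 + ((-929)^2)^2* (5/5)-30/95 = 117192344207111344/157339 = 744839767680.69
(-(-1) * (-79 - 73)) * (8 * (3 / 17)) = -3648 / 17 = -214.59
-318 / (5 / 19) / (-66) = 1007 / 55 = 18.31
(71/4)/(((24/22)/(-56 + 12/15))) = -17963/20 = -898.15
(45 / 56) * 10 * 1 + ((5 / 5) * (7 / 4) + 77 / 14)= 107 / 7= 15.29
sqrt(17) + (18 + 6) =sqrt(17) + 24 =28.12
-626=-626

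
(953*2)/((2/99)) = 94347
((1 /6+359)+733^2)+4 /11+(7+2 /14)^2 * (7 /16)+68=496870699 /924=537738.85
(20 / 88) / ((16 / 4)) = 5 / 88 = 0.06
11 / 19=0.58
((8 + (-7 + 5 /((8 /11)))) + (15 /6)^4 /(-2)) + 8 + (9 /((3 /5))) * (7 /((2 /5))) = 8283 /32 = 258.84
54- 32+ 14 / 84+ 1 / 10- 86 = -956 / 15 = -63.73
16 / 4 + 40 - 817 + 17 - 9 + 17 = -748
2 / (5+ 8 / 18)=18 / 49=0.37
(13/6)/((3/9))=13/2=6.50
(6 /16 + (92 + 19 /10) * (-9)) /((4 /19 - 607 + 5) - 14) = 1.37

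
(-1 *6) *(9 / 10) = -27 / 5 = -5.40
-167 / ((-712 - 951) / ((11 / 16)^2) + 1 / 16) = 323312 / 6811527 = 0.05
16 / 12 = 4 / 3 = 1.33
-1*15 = -15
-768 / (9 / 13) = -1109.33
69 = 69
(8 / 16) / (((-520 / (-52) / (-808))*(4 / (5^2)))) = -252.50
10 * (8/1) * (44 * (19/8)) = 8360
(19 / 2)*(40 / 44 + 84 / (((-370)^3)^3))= 6173182640266157499995611 / 714789568872923500000000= 8.64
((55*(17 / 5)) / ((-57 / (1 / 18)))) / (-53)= 187 / 54378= 0.00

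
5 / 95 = 1 / 19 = 0.05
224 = 224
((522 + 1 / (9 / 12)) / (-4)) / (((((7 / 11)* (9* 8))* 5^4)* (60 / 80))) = -1727 / 283500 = -0.01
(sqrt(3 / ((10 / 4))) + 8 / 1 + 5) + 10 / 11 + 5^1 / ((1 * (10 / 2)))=sqrt(30) / 5 + 164 / 11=16.00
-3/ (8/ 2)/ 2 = -3/ 8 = -0.38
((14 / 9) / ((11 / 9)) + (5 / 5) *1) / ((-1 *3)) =-25 / 33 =-0.76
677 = 677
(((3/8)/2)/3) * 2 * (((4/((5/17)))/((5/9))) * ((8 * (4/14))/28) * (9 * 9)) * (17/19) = 421362/23275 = 18.10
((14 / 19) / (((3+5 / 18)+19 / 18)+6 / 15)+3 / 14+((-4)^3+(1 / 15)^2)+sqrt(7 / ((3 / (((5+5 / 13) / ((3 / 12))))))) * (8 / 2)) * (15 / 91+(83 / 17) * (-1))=166.38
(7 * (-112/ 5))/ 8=-98/ 5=-19.60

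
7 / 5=1.40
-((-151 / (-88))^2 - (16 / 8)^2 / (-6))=-83891 / 23232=-3.61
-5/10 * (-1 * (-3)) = -3/2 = -1.50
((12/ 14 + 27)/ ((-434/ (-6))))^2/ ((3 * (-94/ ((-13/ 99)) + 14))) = 1482975/ 21892241168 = 0.00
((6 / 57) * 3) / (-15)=-2 / 95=-0.02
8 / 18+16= 16.44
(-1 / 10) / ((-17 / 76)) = 38 / 85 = 0.45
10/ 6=1.67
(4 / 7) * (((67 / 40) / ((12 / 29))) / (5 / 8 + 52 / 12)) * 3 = 5829 / 4165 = 1.40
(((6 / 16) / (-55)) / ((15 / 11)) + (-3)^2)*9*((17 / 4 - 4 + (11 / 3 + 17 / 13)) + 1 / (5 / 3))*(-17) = -416815707 / 52000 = -8015.69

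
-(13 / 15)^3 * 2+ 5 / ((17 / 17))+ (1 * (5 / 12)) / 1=55549 / 13500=4.11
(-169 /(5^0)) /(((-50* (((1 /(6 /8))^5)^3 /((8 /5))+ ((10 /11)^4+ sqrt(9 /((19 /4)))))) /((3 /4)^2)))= 756535889102774192359701039 /18866107165276271821046547160 - 201386146415413480955809947* sqrt(19) /754644286611050872841861886400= 0.04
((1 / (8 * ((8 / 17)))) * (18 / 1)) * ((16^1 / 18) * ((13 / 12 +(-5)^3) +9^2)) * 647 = -5664485 / 48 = -118010.10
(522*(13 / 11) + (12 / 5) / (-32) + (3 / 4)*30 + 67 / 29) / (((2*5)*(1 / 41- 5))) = -12.90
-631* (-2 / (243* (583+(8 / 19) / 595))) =14266910 / 1601569989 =0.01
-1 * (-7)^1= 7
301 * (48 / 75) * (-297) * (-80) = 22885632 / 5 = 4577126.40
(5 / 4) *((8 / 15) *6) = 4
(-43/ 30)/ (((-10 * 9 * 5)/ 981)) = 4687/ 1500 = 3.12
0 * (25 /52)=0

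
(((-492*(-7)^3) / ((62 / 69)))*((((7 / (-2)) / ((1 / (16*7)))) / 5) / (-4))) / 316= 142641009 / 12245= 11648.92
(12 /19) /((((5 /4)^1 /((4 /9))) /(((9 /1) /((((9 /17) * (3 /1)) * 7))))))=1088 /5985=0.18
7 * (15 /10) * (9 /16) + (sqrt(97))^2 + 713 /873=2897605 /27936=103.72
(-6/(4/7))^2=441/4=110.25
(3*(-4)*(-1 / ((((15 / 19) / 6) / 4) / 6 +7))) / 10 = 5472 / 31945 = 0.17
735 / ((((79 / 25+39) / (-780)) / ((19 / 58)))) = -68079375 / 15283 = -4454.58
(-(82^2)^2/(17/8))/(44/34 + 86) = -90424352/371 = -243731.41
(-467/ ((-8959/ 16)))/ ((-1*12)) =-0.07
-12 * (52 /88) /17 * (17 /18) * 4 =-52 /33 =-1.58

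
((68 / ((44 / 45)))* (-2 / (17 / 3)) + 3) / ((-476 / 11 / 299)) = 70863 / 476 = 148.87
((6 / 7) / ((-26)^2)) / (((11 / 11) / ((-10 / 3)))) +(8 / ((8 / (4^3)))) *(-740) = -56026885 / 1183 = -47360.00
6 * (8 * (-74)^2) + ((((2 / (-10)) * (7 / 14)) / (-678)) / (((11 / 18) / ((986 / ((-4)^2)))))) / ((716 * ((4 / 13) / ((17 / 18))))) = 449148606491033 / 1708776960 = 262848.00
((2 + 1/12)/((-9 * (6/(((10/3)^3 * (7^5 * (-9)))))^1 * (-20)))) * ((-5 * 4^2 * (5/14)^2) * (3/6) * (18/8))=26796875/216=124059.61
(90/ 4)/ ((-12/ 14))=-105/ 4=-26.25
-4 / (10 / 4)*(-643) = 5144 / 5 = 1028.80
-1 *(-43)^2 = -1849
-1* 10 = -10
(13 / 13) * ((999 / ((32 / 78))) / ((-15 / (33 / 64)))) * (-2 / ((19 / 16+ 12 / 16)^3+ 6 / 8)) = 3428568 / 164315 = 20.87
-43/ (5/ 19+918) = -817/ 17447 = -0.05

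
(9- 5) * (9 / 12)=3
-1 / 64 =-0.02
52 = 52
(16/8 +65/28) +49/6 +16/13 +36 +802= 851.72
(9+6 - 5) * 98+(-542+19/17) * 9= -66095/17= -3887.94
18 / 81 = 2 / 9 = 0.22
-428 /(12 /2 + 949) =-428 /955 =-0.45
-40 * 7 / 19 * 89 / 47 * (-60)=1495200 / 893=1674.36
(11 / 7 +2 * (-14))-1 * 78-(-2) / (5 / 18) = -3403 / 35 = -97.23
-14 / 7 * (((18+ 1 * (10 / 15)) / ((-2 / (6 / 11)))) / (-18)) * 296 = -16576 / 99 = -167.43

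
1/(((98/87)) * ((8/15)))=1305/784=1.66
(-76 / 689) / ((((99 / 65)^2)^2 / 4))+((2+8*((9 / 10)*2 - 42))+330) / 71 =116552610356 / 1807361392815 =0.06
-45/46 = -0.98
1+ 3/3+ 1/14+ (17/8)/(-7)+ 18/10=999/280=3.57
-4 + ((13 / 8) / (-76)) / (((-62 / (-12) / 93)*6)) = -4.06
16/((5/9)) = 144/5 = 28.80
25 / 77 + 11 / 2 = 897 / 154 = 5.82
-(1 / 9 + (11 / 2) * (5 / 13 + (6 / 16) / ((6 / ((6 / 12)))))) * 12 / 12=-17959 / 7488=-2.40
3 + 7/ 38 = 121/ 38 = 3.18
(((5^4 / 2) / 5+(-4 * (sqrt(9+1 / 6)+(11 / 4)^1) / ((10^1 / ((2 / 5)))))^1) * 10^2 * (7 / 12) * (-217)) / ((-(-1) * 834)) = -4713457 / 5004+1519 * sqrt(330) / 3753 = -934.59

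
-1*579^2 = -335241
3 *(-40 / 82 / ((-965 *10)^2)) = -3 / 190901125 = -0.00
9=9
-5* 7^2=-245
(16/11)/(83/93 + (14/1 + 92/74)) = 55056/610753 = 0.09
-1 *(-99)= 99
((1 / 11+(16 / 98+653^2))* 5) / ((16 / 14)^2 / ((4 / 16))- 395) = -5469.93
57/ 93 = 19/ 31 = 0.61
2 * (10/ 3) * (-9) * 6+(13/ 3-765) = -3362/ 3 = -1120.67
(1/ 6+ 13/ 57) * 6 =45/ 19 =2.37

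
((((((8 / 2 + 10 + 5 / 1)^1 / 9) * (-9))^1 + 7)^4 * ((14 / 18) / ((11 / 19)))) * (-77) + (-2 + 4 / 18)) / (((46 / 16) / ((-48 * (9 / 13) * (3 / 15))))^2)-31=-25620119893903 / 2235025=-11463012.67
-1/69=-0.01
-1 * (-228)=228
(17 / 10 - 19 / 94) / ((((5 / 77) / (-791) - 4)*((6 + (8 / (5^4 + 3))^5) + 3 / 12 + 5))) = -8180279176494232192 / 245762010437317049715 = -0.03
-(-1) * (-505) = -505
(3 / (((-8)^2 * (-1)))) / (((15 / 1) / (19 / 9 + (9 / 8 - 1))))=-161 / 23040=-0.01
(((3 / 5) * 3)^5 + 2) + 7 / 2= 152473 / 6250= 24.40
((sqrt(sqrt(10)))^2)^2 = 10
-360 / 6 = -60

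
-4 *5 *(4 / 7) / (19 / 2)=-160 / 133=-1.20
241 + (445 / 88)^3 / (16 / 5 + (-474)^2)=184501104063417 / 765562918912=241.00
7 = 7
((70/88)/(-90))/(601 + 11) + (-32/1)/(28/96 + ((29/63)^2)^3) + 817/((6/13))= 121497771429218222557/73019086378181856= 1663.92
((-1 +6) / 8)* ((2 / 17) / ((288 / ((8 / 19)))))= 5 / 46512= 0.00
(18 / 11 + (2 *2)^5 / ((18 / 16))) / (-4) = -45137 / 198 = -227.96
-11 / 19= -0.58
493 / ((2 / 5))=2465 / 2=1232.50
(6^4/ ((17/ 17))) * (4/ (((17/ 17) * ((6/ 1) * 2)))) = 432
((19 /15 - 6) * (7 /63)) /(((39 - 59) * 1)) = 0.03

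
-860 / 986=-0.87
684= 684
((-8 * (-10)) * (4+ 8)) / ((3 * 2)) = 160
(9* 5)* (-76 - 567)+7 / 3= -86798 / 3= -28932.67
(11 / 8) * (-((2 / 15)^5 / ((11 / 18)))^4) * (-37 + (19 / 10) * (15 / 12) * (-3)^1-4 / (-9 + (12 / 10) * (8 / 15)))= 19130482688 / 14098713487529754638671875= 0.00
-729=-729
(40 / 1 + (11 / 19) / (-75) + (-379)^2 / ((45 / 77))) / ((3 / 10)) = 2101809764 / 2565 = 819419.01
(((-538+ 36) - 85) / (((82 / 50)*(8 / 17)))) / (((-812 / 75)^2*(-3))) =467765625 / 216264832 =2.16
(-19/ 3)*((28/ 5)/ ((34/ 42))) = -3724/ 85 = -43.81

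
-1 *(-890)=890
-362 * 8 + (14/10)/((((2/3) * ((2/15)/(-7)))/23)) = -21727/4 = -5431.75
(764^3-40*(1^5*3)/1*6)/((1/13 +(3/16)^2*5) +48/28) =226713412.20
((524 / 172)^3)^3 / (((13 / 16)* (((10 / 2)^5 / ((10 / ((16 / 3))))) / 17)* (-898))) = -579444489376430696121 / 1833520672422095369375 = -0.32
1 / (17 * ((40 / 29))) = 29 / 680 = 0.04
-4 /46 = -2 /23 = -0.09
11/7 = 1.57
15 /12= 5 /4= 1.25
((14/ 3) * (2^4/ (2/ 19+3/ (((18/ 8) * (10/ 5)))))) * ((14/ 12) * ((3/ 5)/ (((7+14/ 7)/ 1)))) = 3724/ 495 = 7.52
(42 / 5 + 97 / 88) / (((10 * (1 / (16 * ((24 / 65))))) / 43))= 4314792 / 17875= 241.39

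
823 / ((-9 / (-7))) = 5761 / 9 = 640.11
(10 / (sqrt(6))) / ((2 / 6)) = 5* sqrt(6) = 12.25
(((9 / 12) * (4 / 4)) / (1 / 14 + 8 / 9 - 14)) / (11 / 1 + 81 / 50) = -4725 / 1036733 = -0.00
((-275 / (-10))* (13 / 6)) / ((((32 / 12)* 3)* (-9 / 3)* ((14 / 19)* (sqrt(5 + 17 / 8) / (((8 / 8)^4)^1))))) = -715* sqrt(114) / 6048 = -1.26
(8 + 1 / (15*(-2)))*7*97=162281 / 30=5409.37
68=68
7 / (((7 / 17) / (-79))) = -1343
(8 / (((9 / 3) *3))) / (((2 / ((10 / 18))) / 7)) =140 / 81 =1.73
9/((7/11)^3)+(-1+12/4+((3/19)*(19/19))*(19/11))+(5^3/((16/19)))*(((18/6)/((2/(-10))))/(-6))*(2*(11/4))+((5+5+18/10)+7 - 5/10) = 2531245393/1207360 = 2096.51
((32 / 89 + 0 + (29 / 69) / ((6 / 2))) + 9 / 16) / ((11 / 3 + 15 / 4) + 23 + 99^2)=313087 / 2897987028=0.00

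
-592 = -592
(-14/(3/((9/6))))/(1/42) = -294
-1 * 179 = -179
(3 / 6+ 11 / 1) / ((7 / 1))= 23 / 14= 1.64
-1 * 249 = -249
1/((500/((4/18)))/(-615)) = -41/150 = -0.27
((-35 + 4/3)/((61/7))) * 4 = -2828/183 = -15.45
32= 32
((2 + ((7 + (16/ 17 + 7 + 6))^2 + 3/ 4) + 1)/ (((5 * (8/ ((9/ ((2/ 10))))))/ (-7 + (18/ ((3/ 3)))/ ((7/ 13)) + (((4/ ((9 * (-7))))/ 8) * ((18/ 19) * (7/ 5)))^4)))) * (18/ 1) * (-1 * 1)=-39002203241814348/ 164774614375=-236700.32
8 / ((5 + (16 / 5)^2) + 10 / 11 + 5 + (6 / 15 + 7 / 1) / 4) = 8800 / 25299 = 0.35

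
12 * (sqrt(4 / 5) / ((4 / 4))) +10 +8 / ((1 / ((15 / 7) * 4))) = 24 * sqrt(5) / 5 +550 / 7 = 89.30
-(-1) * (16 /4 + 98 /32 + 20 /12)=419 /48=8.73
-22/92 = -11/46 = -0.24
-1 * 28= -28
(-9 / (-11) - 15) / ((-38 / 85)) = 6630 / 209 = 31.72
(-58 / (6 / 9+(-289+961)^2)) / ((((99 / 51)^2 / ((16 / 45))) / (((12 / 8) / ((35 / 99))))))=-67048 / 1303950725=-0.00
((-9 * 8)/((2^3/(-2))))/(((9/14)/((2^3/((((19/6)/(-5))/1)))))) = -6720/19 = -353.68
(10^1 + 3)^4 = 28561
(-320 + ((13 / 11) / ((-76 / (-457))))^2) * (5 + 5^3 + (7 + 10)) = -27687632133 / 698896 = -39616.24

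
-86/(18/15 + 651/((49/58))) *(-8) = 6020/6753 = 0.89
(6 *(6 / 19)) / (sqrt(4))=18 / 19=0.95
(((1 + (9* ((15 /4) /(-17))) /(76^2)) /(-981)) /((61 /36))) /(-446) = 392633 /291183859168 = 0.00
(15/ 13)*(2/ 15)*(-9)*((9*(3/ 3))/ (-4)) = 81/ 26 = 3.12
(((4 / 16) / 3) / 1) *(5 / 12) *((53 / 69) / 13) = 265 / 129168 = 0.00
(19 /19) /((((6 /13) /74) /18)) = 2886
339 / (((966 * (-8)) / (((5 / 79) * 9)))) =-5085 / 203504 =-0.02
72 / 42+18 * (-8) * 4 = -4020 / 7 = -574.29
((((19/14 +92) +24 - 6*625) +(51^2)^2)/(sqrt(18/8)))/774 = 94661957/16254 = 5823.92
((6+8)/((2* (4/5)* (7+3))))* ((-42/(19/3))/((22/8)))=-441/209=-2.11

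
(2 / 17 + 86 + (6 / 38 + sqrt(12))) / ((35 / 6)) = 12 * sqrt(3) / 35 + 23886 / 1615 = 15.38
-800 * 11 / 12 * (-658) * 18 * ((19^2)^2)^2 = 147512435148909600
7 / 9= 0.78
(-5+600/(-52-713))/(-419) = 295/21369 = 0.01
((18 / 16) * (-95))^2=731025 / 64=11422.27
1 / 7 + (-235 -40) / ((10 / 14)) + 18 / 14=-2685 / 7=-383.57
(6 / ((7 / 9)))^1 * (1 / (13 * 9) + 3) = 2112 / 91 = 23.21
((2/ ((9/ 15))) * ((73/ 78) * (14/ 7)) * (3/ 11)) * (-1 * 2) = -3.40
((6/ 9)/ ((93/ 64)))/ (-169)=-128/ 47151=-0.00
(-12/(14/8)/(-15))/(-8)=-2/35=-0.06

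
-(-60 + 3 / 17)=1017 / 17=59.82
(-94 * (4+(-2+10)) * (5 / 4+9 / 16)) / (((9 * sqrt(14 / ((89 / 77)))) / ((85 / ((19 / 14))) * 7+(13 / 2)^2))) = -1508841 * sqrt(1958) / 2128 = -31374.60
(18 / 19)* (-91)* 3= -4914 / 19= -258.63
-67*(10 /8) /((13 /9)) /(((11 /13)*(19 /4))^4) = -423933120 /1908029761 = -0.22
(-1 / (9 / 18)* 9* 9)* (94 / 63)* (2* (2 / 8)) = -846 / 7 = -120.86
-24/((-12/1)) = 2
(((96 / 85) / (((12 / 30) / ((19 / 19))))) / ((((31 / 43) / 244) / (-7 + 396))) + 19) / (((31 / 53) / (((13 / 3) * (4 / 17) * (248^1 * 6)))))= 8639140025152 / 8959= 964297357.42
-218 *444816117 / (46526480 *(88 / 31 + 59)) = -55667913309 / 1651690040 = -33.70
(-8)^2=64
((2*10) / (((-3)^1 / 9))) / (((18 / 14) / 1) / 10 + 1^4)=-4200 / 79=-53.16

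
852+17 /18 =15353 /18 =852.94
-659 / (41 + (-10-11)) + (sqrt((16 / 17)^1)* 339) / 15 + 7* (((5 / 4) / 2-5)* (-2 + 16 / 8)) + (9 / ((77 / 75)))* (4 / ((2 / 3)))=30257 / 1540 + 452* sqrt(17) / 85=41.57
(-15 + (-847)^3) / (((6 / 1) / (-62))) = 18837008578 / 3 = 6279002859.33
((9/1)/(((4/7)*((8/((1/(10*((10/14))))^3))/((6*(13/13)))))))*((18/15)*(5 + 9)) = 1361367/2500000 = 0.54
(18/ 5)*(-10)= -36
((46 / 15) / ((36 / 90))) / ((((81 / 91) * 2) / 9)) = 2093 / 54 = 38.76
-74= -74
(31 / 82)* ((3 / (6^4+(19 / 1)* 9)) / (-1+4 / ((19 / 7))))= 589 / 360882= 0.00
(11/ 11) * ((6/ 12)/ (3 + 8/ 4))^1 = 1/ 10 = 0.10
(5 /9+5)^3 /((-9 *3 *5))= -25000 /19683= -1.27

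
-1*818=-818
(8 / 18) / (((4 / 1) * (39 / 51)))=17 / 117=0.15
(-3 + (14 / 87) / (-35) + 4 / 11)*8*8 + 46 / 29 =-801178 / 4785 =-167.44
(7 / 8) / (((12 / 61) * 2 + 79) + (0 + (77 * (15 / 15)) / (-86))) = 18361 / 1647204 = 0.01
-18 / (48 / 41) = -123 / 8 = -15.38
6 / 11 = 0.55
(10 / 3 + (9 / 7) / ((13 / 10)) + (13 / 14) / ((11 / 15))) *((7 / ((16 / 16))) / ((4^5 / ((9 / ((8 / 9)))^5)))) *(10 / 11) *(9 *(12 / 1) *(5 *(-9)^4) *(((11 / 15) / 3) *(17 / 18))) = 7252006754868345225 / 2399141888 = 3022750255.47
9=9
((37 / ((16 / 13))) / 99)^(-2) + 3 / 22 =55893315 / 5089942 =10.98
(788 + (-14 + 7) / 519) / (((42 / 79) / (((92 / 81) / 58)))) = 743089405 / 25601751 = 29.02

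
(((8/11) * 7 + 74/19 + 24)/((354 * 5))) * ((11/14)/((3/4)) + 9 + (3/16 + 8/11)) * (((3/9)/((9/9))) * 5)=15518011/45575376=0.34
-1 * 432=-432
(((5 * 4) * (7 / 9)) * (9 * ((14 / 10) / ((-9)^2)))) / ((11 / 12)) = 784 / 297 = 2.64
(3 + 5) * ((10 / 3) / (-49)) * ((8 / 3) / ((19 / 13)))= -8320 / 8379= -0.99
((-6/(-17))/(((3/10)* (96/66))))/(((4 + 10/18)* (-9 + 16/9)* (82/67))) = -59697/2972008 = -0.02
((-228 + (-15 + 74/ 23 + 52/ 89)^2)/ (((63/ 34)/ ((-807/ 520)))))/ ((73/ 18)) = 21.19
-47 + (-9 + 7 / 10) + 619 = 5637 / 10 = 563.70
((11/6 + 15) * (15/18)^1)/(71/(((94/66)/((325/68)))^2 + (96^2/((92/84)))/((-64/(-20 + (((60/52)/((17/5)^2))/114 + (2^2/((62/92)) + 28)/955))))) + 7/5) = 142520591828451413754050/14498651885607220007799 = 9.83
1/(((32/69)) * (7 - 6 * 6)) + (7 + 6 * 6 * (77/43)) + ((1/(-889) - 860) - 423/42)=-28332961775/35474656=-798.68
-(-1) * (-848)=-848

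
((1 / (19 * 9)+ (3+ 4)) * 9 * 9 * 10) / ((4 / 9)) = 242595 / 19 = 12768.16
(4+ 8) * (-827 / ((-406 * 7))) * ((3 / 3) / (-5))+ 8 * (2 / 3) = 98794 / 21315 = 4.63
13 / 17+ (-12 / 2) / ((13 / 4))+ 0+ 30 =6391 / 221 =28.92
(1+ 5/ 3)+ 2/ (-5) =2.27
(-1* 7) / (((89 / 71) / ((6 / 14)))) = -213 / 89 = -2.39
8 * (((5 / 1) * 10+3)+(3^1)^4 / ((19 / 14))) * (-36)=-616608 / 19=-32453.05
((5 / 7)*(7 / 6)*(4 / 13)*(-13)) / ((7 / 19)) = -190 / 21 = -9.05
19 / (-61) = -0.31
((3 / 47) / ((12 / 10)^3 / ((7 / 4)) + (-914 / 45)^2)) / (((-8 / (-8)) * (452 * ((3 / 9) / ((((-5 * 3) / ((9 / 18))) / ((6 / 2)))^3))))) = -79734375 / 77829635242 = -0.00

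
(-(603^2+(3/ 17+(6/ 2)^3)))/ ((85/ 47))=-58109061/ 289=-201069.42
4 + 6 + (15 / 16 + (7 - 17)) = 15 / 16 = 0.94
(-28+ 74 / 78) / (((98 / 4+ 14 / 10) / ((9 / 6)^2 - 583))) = 12253825 / 20202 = 606.56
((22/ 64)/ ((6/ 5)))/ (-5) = -11/ 192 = -0.06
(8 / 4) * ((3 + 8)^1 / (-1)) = -22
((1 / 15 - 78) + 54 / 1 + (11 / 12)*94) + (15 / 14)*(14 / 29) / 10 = 27094 / 435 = 62.29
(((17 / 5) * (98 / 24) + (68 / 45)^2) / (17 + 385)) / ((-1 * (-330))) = 130951 / 1074546000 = 0.00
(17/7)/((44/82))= 697/154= 4.53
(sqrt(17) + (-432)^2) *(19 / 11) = 19 *sqrt(17) / 11 + 3545856 / 11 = 322357.67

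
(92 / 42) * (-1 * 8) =-368 / 21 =-17.52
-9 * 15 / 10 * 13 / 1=-351 / 2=-175.50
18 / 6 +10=13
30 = 30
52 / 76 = 13 / 19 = 0.68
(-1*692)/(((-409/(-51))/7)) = -247044/409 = -604.02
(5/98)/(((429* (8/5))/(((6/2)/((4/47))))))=1175/448448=0.00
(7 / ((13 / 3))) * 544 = 11424 / 13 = 878.77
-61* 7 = -427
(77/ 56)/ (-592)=-0.00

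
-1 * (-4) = 4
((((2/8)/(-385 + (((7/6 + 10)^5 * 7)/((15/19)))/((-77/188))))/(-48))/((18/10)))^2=55130625/93050750736230560214323264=0.00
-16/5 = -3.20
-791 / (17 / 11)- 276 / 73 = -639865 / 1241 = -515.60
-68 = -68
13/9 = 1.44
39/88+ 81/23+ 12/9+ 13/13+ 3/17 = 668347/103224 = 6.47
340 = 340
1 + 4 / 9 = 13 / 9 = 1.44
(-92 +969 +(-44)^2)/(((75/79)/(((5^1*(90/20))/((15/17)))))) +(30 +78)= 3783259/50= 75665.18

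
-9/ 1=-9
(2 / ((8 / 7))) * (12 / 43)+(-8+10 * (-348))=-149963 / 43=-3487.51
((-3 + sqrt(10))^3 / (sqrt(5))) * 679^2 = -53941797 * sqrt(5) / 5 + 17058517 * sqrt(2) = 881.11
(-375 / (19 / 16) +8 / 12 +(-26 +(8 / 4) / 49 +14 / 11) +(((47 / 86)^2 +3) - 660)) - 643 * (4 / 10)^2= -6245289096401 / 5680682700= -1099.39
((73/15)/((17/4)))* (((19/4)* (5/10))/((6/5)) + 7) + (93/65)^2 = 31879423/2585700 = 12.33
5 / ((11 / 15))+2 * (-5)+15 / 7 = -80 / 77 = -1.04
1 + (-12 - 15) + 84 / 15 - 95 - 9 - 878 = -5012 / 5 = -1002.40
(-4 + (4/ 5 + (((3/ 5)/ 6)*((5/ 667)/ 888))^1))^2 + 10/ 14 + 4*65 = 66538293049160623/ 245570186131200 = 270.95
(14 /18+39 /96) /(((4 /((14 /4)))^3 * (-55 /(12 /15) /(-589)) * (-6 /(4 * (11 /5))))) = -68891207 /6912000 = -9.97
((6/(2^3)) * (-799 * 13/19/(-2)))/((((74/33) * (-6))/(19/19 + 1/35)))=-3084939/196840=-15.67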